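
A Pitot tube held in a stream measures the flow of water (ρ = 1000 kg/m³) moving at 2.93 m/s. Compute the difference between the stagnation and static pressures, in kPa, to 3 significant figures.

ΔP = 4.29 kPa

Bernoulli between the free stream and the stagnation point: ½ρv² = P_stag − P_static.
ΔP = ½·1000·2.93² = 4290 Pa.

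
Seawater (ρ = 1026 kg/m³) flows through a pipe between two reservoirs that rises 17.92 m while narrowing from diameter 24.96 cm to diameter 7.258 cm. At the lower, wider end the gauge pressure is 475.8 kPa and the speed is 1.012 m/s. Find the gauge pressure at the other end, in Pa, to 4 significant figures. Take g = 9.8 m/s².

The volume flow rate is constant, so v₂ = (A₁/A₂)v₁ = (489.3/41.37)·1.012 = 11.97 m/s.
Bernoulli: P₁ + ½ρv₁² + ρg h₁ = P₂ + ½ρv₂² + ρg h₂, so P₂ = P₁ + ½ρ(v₁² − v₂²) − ρg(h₂ − h₁).
P₂ = 475800 + ½·1026·(1.012² − 11.97²) − 1026·9.8·(+17.92) = 475800 + (-72960) − (180200) = 222700 Pa.

P₂ = 222700 Pa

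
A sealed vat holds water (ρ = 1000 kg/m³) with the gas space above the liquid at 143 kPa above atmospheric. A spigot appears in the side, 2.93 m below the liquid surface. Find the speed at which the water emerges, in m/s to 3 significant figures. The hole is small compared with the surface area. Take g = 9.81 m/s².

v = 18.5 m/s

Take point 1 at the surface (v₁ ≈ 0) and point 2 at the hole (at atmospheric pressure). Bernoulli: P₁ + ρg h = P_atm + ½ρv₂².
With P₁ − P_atm = 143000 Pa, v₂ = √(2gh + 2ΔP/ρ) = √(2·9.81·2.93 + 2·143000/1000) = 18.5 m/s.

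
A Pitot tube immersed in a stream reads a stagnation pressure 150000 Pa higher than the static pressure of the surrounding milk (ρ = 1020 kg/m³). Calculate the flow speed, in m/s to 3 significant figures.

v ≈ 17.1 m/s

The dynamic pressure equals the rise in static pressure at the stagnation point: ΔP = ½ρv².
v = √(2ΔP/ρ) = √(2·150000/1020) = 17.1 m/s.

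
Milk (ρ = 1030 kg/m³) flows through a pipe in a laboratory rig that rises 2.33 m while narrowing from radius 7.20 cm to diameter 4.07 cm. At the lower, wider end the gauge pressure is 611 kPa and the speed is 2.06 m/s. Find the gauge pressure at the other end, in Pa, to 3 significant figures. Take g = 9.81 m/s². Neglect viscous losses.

The volume flow rate is constant, so v₂ = (A₁/A₂)v₁ = (163/13.0)·2.06 = 25.8 m/s.
Applying Bernoulli between the two ends and solving for P₂: P₂ = P₁ + ½ρ(v₁² − v₂²) − ρgΔh.
P₂ = 611000 + ½·1030·(2.06² − 25.8²) − 1030·9.81·(+2.33) = 611000 + (-340000) − (23500) = 247000 Pa.

P₂ = 247000 Pa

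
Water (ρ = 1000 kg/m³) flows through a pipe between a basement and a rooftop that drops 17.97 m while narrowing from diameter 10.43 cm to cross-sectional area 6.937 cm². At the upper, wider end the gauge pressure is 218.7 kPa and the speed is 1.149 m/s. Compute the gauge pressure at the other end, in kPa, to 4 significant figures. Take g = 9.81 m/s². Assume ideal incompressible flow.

P₂ = 295.5 kPa

Mass conservation (A₁v₁ = A₂v₂) gives v₂ = 1.149 × 85.44/6.937 = 14.15 m/s.
Energy conservation along the streamline gives P₂ = P₁ − ½ρ(v₂² − v₁²) − ρg(h₂ − h₁).
P₂ = 218700 + ½·1000·(1.149² − 14.15²) − 1000·9.81·(−17.97) = 218700 + (-99470) − (-176300) = 295500 Pa.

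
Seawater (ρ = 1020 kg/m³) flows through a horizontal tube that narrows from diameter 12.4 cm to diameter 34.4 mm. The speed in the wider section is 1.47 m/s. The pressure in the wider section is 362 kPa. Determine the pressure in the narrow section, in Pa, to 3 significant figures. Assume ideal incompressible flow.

P₂ ≈ 177000 Pa

Mass conservation (A₁v₁ = A₂v₂) gives v₂ = 1.47 × 121/9.29 = 19.1 m/s.
The pipe is horizontal, so Bernoulli reduces to P₁ + ½ρv₁² = P₂ + ½ρv₂².
P₂ = P₁ − ½ρ(v₂² − v₁²) = 362000 − ½·1020·(19.1² − 1.47²) = 362000 − 185000 = 177000 Pa.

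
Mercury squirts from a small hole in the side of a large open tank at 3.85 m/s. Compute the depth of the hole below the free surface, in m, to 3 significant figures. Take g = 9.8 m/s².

h ≈ 0.756 m

For a small hole in a large open tank, ½v² = gh, giving h = v²/(2g).
h = 3.85²/(2·9.8) = 14.8/19.60 = 0.756 m.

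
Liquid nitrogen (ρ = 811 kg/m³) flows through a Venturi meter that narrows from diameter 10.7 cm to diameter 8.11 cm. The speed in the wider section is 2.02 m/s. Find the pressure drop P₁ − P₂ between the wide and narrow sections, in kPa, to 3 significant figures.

ΔP ≈ 3.36 kPa

By continuity, v₂ = v₁·A₁/A₂ = 2.02·(89.9/51.7) = 3.52 m/s.
The pipe is horizontal, so Bernoulli reduces to P₁ + ½ρv₁² = P₂ + ½ρv₂².
P₁ − P₂ = ½·811·(3.52² − 2.02²) = ½·811·8.28 = 3360 Pa.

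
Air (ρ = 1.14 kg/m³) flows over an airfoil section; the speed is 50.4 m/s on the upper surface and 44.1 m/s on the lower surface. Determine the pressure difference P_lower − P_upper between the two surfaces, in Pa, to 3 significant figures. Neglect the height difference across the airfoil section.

The pressure is lower where the speed is higher: ΔP = ½ρ(v_up² − v_low²).
ΔP = ½·1.14·(50.4² − 44.1²) = 339 Pa.

ΔP = 339 Pa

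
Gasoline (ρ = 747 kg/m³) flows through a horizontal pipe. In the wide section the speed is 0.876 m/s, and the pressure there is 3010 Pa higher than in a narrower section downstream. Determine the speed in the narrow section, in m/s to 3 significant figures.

With h₁ = h₂, rearranging Bernoulli gives v₂ = √(v₁² + 2ΔP/ρ).
v₂ = √(0.876² + 2·3010/747) = √(0.767 + 8.06) = 2.97 m/s.

v₂ ≈ 2.97 m/s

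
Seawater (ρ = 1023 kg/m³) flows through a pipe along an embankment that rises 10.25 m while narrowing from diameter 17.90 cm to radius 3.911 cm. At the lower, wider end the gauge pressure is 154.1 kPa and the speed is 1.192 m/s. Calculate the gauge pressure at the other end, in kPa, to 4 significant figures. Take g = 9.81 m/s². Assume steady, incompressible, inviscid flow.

P₂ ≈ 32.03 kPa

By continuity, v₂ = v₁·A₁/A₂ = 1.192·(251.6/48.05) = 6.242 m/s.
Energy conservation along the streamline gives P₂ = P₁ − ½ρ(v₂² − v₁²) − ρg(h₂ − h₁).
P₂ = 154100 + ½·1023·(1.192² − 6.242²) − 1023·9.81·(+10.25) = 154100 + (-19200) − (102900) = 32030 Pa.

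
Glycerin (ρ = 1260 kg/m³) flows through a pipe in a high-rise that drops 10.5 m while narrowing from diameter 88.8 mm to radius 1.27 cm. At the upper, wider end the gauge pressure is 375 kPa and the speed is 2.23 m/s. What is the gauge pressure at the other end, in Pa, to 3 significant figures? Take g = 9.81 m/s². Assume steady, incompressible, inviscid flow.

Continuity gives A₁v₁ = A₂v₂, so v₂ = (61.9 cm²)/(5.07 cm²) × 2.23 m/s = 27.3 m/s.
Energy conservation along the streamline gives P₂ = P₁ − ½ρ(v₂² − v₁²) − ρg(h₂ − h₁).
P₂ = 375000 + ½·1260·(2.23² − 27.3²) − 1260·9.81·(−10.5) = 375000 + (-465000) − (-130000) = 39900 Pa.

P₂ = 39900 Pa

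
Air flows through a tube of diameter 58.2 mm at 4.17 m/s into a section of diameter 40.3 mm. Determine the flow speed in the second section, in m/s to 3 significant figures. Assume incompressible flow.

By continuity, v₂ = v₁·A₁/A₂ = 4.17·(26.6/12.8) = 8.70 m/s.

v₂ ≈ 8.70 m/s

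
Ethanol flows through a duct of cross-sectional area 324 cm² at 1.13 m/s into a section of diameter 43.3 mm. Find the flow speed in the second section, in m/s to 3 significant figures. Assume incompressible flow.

By continuity, v₂ = v₁·A₁/A₂ = 1.13·(324/14.7) = 24.9 m/s.

24.9 m/s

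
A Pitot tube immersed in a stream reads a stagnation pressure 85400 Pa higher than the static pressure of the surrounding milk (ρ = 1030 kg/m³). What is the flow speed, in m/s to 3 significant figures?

v = 12.9 m/s

Bernoulli between the free stream and the stagnation point: ½ρv² = P_stag − P_static.
v = √(2ΔP/ρ) = √(2·85400/1030) = 12.9 m/s.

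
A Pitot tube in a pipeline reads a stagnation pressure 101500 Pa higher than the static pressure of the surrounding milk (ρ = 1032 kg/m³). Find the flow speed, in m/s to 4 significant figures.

v = 14.03 m/s

Bernoulli between the free stream and the stagnation point: ½ρv² = P_stag − P_static.
v = √(2ΔP/ρ) = √(2·101500/1032) = 14.03 m/s.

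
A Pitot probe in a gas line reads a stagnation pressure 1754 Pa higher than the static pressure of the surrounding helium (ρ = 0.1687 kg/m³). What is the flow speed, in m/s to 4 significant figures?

At the stagnation point the flow is brought to rest, so Bernoulli gives P_stag − P_static = ½ρv².
v = √(2ΔP/ρ) = √(2·1754/0.1687) = 144.2 m/s.

v = 144.2 m/s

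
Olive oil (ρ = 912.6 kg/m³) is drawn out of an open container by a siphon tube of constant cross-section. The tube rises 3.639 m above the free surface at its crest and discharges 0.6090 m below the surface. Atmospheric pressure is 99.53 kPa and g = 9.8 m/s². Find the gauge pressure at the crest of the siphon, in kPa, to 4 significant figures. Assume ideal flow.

From the surface to the outlet (both open to atmosphere, surface at rest): v = √(2g·h_out) = √(2·9.8·0.6090) = 3.455 m/s.
With constant cross-section the crest speed equals v; applying Bernoulli from the surface up to the crest, P_top = P_atm − ½ρv² − ρg·h_top.
P_top = 99530 − ½·912.6·3.455² − 912.6·9.8·3.639 = 61540 Pa. So P_gauge = P_top − P_atm = -37990 Pa.

P_gauge ≈ -37.99 kPa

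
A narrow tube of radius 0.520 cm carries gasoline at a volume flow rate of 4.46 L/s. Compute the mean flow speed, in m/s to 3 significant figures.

v ≈ 52.5 m/s

Q = 4.46 L/s = 0.00446 m³/s.
v = Q/A = 0.00446 / 0.0000849 = 52.5 m/s.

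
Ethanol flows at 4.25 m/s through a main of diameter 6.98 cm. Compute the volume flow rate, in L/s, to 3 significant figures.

Q = A·v = 0.00383 m² × 4.25 m/s = 0.0163 m³/s.
Converting: 0.0163 m³/s × 1000 = 16.3 L/s.

Q ≈ 16.3 L/s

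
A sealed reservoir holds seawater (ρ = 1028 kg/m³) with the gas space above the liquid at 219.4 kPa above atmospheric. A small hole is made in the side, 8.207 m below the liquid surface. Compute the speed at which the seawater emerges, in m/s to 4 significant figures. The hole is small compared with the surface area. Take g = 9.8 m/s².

Take point 1 at the surface (v₁ ≈ 0) and point 2 at the hole (at atmospheric pressure). Bernoulli: P₁ + ρg h = P_atm + ½ρv₂².
With P₁ − P_atm = 219400 Pa, v₂ = √(2gh + 2ΔP/ρ) = √(2·9.8·8.207 + 2·219400/1028) = 24.24 m/s.

v = 24.24 m/s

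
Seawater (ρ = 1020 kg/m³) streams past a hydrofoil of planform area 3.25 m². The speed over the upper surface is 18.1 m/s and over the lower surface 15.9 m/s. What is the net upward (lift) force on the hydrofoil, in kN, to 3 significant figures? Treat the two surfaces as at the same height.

From P + ½ρv² = const at equal height, P_low − P_up = ½ρ(v_up² − v_low²).
ΔP = ½·1020·(18.1² − 15.9²) = 38100 Pa.
Lift = ΔP · A = 38100 × 3.25 = 124000 N.

F ≈ 124 kN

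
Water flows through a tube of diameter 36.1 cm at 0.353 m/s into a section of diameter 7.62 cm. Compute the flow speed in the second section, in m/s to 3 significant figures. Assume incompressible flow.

By continuity, v₂ = v₁·A₁/A₂ = 0.353·(1020/45.6) = 7.92 m/s.

v₂ = 7.92 m/s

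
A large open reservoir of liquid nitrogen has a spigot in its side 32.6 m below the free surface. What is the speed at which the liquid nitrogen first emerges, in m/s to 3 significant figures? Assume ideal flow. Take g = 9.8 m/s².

Torricelli's result v = √(2gh) gives v = √(2·9.8·32.6) = 25.3 m/s.

v ≈ 25.3 m/s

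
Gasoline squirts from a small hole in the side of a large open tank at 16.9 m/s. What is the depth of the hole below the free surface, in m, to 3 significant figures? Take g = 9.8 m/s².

h ≈ 14.6 m

Inverting v = √(2gh) gives h = v² / 2g.
h = 16.9²/(2·9.8) = 286/19.60 = 14.6 m.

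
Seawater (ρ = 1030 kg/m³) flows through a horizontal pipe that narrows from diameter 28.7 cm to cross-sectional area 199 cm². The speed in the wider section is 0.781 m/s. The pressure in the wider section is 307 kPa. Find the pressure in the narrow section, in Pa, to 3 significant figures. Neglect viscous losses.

The volume flow rate is constant, so v₂ = (A₁/A₂)v₁ = (647/199)·0.781 = 2.54 m/s.
Bernoulli (h₁ = h₂): P₁ − P₂ = ½ρ(v₂² − v₁²).
P₂ = P₁ − ½ρ(v₂² − v₁²) = 307000 − ½·1030·(2.54² − 0.781²) = 307000 − 3010 = 304000 Pa.

304000 Pa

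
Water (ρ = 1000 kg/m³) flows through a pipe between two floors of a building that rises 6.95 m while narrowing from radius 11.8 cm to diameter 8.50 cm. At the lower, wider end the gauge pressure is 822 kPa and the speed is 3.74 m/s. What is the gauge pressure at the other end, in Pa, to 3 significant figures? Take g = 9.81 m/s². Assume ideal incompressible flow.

345000 Pa

By continuity, v₂ = v₁·A₁/A₂ = 3.74·(437/56.7) = 28.8 m/s.
Bernoulli: P₁ + ½ρv₁² + ρg h₁ = P₂ + ½ρv₂² + ρg h₂, so P₂ = P₁ + ½ρ(v₁² − v₂²) − ρg(h₂ − h₁).
P₂ = 822000 + ½·1000·(3.74² − 28.8²) − 1000·9.81·(+6.95) = 822000 + (-409000) − (68200) = 345000 Pa.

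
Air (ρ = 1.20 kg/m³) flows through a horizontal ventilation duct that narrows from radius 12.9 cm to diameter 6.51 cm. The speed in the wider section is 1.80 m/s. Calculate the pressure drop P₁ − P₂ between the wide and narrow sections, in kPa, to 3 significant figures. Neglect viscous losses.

0.478 kPa

The volume flow rate is constant, so v₂ = (A₁/A₂)v₁ = (523/33.3)·1.80 = 28.3 m/s.
The pipe is horizontal, so Bernoulli reduces to P₁ + ½ρv₁² = P₂ + ½ρv₂².
P₁ − P₂ = ½·1.20·(28.3² − 1.80²) = ½·1.20·796 = 478 Pa.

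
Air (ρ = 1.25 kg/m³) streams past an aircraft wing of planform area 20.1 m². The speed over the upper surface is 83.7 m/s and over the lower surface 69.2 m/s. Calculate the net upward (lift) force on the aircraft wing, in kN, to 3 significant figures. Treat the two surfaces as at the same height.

27.9 kN

With equal heights on the two surfaces, Bernoulli gives P_lower − P_upper = ½ρ(v_upper² − v_lower²).
ΔP = ½·1.25·(83.7² − 69.2²) = 1390 Pa.
Lift = ΔP · A = 1390 × 20.1 = 27900 N.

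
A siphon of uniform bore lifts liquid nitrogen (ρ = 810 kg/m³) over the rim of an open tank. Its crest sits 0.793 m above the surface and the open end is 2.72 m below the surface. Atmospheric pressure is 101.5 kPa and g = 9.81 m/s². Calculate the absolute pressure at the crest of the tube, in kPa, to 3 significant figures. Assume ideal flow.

The outlet speed comes from Torricelli: v = √(2g·2.72) = 7.31 m/s.
With constant cross-section the crest speed equals v; applying Bernoulli from the surface up to the crest, P_top = P_atm − ½ρv² − ρg·h_top.
P_top = 101500 − ½·810·7.31² − 810·9.81·0.793 = 73600 Pa.

P_top = 73.6 kPa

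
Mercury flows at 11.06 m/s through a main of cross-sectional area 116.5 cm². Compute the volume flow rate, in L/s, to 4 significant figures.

Q = A·v = 0.01165 m² × 11.06 m/s = 0.1288 m³/s.
Converting: 0.1288 m³/s × 1000 = 128.8 L/s.

Q ≈ 128.8 L/s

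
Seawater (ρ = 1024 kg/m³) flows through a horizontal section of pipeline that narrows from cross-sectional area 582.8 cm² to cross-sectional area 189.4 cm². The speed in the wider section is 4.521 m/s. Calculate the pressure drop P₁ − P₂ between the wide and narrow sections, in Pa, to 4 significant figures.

ΔP = 88620 Pa

By continuity, v₂ = v₁·A₁/A₂ = 4.521·(582.8/189.4) = 13.91 m/s.
With no height change, Bernoulli's equation is P₁ + ½ρv₁² = P₂ + ½ρv₂².
P₁ − P₂ = ½·1024·(13.91² − 4.521²) = ½·1024·173.1 = 88620 Pa.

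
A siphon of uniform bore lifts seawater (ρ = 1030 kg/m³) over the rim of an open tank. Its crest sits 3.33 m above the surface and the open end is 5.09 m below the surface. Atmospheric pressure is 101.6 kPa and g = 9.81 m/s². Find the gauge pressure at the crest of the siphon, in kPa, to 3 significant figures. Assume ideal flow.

P_gauge ≈ -85.1 kPa

The outlet speed comes from Torricelli: v = √(2g·5.09) = 9.99 m/s.
Continuity keeps v the same throughout the tube; from surface to crest, P_atm + 0 = P_top + ½ρv² + ρg·h_top.
P_top = 101600 − ½·1030·9.99² − 1030·9.81·3.33 = 16500 Pa. So P_gauge = P_top − P_atm = -85100 Pa.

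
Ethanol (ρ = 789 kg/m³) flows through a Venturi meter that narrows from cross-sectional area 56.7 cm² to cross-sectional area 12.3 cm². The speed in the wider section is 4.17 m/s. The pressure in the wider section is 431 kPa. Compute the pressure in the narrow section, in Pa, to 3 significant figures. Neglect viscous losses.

P₂ ≈ 292000 Pa

Continuity gives A₁v₁ = A₂v₂, so v₂ = (56.7 cm²)/(12.3 cm²) × 4.17 m/s = 19.2 m/s.
The pipe is horizontal, so Bernoulli reduces to P₁ + ½ρv₁² = P₂ + ½ρv₂².
P₂ = P₁ − ½ρ(v₂² − v₁²) = 431000 − ½·789·(19.2² − 4.17²) = 431000 − 139000 = 292000 Pa.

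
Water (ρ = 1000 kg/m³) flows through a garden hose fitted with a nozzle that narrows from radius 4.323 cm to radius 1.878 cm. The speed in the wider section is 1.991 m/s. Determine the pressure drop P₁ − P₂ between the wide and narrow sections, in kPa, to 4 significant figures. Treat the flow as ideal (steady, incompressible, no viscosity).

ΔP ≈ 53.67 kPa

By continuity, v₂ = v₁·A₁/A₂ = 1.991·(58.71/11.08) = 10.55 m/s.
With no height change, Bernoulli's equation is P₁ + ½ρv₁² = P₂ + ½ρv₂².
P₁ − P₂ = ½·1000·(10.55² − 1.991²) = ½·1000·107.3 = 53670 Pa.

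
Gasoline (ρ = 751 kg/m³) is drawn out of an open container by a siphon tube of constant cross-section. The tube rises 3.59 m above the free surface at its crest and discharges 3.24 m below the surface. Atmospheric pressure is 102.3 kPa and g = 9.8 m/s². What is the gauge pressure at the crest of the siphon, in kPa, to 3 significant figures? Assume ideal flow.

The outlet speed comes from Torricelli: v = √(2g·3.24) = 7.97 m/s.
With constant cross-section the crest speed equals v; applying Bernoulli from the surface up to the crest, P_top = P_atm − ½ρv² − ρg·h_top.
P_top = 102300 − ½·751·7.97² − 751·9.8·3.59 = 52000 Pa. So P_gauge = P_top − P_atm = -50300 Pa.

-50.3 kPa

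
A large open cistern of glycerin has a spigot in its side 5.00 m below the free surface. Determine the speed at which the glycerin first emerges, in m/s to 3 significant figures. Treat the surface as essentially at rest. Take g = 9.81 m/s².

v ≈ 9.90 m/s

The surface is effectively still and both ends are open, so ½v² = gh and v = √(2·9.81·5.00) = 9.90 m/s.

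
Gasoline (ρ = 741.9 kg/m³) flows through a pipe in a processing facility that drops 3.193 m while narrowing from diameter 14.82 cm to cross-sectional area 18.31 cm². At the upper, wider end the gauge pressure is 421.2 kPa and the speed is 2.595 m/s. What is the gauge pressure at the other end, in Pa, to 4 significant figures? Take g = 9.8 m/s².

P₂ ≈ 225200 Pa

Continuity gives A₁v₁ = A₂v₂, so v₂ = (172.5 cm²)/(18.31 cm²) × 2.595 m/s = 24.45 m/s.
Applying Bernoulli between the two ends and solving for P₂: P₂ = P₁ + ½ρ(v₁² − v₂²) − ρgΔh.
P₂ = 421200 + ½·741.9·(2.595² − 24.45²) − 741.9·9.8·(−3.193) = 421200 + (-219200) − (-23220) = 225200 Pa.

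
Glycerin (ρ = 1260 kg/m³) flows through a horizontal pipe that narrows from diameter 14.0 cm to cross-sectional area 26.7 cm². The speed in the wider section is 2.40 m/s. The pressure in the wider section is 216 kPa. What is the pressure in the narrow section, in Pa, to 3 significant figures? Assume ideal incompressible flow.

P₂ ≈ 99000 Pa

Mass conservation (A₁v₁ = A₂v₂) gives v₂ = 2.40 × 154/26.7 = 13.8 m/s.
Bernoulli (h₁ = h₂): P₁ − P₂ = ½ρ(v₂² − v₁²).
P₂ = P₁ − ½ρ(v₂² − v₁²) = 216000 − ½·1260·(13.8² − 2.40²) = 216000 − 117000 = 99000 Pa.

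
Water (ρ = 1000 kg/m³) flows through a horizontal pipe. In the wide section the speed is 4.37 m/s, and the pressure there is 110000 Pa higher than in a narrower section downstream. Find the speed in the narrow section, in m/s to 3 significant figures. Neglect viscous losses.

Horizontal Bernoulli: P₁ + ½ρv₁² = P₂ + ½ρv₂², so v₂² = v₁² + 2(P₁ − P₂)/ρ.
v₂ = √(4.37² + 2·110000/1000) = √(19.1 + 220) = 15.5 m/s.

v₂ ≈ 15.5 m/s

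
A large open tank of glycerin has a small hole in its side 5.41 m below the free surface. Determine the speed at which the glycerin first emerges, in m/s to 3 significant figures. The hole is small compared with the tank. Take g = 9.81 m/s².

v ≈ 10.3 m/s

The surface is effectively still and both ends are open, so ½v² = gh and v = √(2·9.81·5.41) = 10.3 m/s.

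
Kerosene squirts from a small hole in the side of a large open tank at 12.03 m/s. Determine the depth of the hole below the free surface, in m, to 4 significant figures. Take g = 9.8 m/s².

For a small hole in a large open tank, ½v² = gh, giving h = v²/(2g).
h = 12.03²/(2·9.8) = 144.7/19.60 = 7.384 m.

7.384 m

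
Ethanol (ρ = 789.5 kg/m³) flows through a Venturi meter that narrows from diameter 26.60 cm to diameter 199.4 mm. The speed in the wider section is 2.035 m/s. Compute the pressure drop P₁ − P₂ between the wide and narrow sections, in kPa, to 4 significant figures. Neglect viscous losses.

By continuity, v₂ = v₁·A₁/A₂ = 2.035·(555.7/312.3) = 3.621 m/s.
Along the horizontal streamline, P + ½ρv² is constant.
P₁ − P₂ = ½·789.5·(3.621² − 2.035²) = ½·789.5·8.973 = 3542 Pa.

ΔP = 3.542 kPa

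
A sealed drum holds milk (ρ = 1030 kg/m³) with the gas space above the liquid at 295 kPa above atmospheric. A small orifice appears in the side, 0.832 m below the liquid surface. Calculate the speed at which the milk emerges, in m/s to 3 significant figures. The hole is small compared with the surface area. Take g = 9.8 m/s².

Take point 1 at the surface (v₁ ≈ 0) and point 2 at the hole (at atmospheric pressure). Bernoulli: P₁ + ρg h = P_atm + ½ρv₂².
With P₁ − P_atm = 295000 Pa, v₂ = √(2gh + 2ΔP/ρ) = √(2·9.8·0.832 + 2·295000/1030) = 24.3 m/s.

v = 24.3 m/s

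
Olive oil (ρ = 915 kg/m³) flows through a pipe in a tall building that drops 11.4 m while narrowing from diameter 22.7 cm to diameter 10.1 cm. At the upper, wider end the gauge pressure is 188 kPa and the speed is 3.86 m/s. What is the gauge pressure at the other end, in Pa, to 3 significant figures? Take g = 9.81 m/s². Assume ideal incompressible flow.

Continuity gives A₁v₁ = A₂v₂, so v₂ = (405 cm²)/(80.1 cm²) × 3.86 m/s = 19.5 m/s.
Applying Bernoulli between the two ends and solving for P₂: P₂ = P₁ + ½ρ(v₁² − v₂²) − ρgΔh.
P₂ = 188000 + ½·915·(3.86² − 19.5²) − 915·9.81·(−11.4) = 188000 + (-167000) − (-102000) = 123000 Pa.

P₂ = 123000 Pa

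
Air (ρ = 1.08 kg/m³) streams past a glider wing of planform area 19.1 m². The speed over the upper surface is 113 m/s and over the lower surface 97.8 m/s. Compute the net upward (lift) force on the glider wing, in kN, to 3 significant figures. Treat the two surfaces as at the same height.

33.0 kN

The faster flow above has the lower pressure; Bernoulli (same height) gives ΔP = ½ρ(v_up² − v_low²).
ΔP = ½·1.08·(113² − 97.8²) = 1730 Pa.
Lift = ΔP · A = 1730 × 19.1 = 33000 N.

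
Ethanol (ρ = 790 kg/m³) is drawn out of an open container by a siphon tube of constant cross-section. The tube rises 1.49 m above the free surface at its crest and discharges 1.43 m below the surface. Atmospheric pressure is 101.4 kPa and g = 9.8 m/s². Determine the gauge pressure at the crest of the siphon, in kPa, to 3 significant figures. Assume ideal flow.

The outlet speed comes from Torricelli: v = √(2g·1.43) = 5.29 m/s.
Continuity keeps v the same throughout the tube; from surface to crest, P_atm + 0 = P_top + ½ρv² + ρg·h_top.
P_top = 101400 − ½·790·5.29² − 790·9.8·1.49 = 78800 Pa. So P_gauge = P_top − P_atm = -22600 Pa.

-22.6 kPa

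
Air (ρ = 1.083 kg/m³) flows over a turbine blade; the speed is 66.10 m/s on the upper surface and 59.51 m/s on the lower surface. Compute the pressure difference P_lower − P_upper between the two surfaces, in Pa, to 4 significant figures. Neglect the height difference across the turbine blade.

ΔP ≈ 448.2 Pa

The pressure is lower where the speed is higher: ΔP = ½ρ(v_up² − v_low²).
ΔP = ½·1.083·(66.10² − 59.51²) = 448.2 Pa.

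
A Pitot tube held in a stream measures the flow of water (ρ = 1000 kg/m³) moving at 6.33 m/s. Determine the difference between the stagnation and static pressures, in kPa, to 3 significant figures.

ΔP ≈ 20.0 kPa

At the stagnation point the flow is brought to rest, so Bernoulli gives P_stag − P_static = ½ρv².
ΔP = ½·1000·6.33² = 20000 Pa.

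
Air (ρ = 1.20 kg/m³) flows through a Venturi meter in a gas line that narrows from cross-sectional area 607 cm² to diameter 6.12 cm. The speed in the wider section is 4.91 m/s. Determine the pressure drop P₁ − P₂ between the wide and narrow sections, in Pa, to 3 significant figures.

By continuity, v₂ = v₁·A₁/A₂ = 4.91·(607/29.4) = 101 m/s.
With no height change, Bernoulli's equation is P₁ + ½ρv₁² = P₂ + ½ρv₂².
P₁ − P₂ = ½·1.20·(101² − 4.91²) = ½·1.20·10200 = 6140 Pa.

ΔP ≈ 6140 Pa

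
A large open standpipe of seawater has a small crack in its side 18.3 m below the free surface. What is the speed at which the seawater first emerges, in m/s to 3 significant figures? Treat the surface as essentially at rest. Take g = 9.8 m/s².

With the surface at rest and both surface and jet at atmospheric pressure, Bernoulli gives ρg h = ½ρv², so v = √(2gh) = √(2·9.8·18.3) = 18.9 m/s.

v ≈ 18.9 m/s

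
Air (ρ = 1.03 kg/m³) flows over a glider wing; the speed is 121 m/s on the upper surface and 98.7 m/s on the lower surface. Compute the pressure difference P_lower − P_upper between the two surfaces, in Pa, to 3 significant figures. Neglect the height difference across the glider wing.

ΔP ≈ 2520 Pa

The pressure is lower where the speed is higher: ΔP = ½ρ(v_up² − v_low²).
ΔP = ½·1.03·(121² − 98.7²) = 2520 Pa.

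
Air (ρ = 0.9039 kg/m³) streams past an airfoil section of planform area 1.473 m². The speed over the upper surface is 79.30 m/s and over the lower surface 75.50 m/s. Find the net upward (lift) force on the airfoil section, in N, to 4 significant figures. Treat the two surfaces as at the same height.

F = 391.6 N

From P + ½ρv² = const at equal height, P_low − P_up = ½ρ(v_up² − v_low²).
ΔP = ½·0.9039·(79.30² − 75.50²) = 265.9 Pa.
Lift = ΔP · A = 265.9 × 1.473 = 391.6 N.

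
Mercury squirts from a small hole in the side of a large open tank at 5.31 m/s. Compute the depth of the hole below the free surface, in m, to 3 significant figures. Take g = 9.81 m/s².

Inverting v = √(2gh) gives h = v² / 2g.
h = 5.31²/(2·9.81) = 28.2/19.62 = 1.44 m.

h = 1.44 m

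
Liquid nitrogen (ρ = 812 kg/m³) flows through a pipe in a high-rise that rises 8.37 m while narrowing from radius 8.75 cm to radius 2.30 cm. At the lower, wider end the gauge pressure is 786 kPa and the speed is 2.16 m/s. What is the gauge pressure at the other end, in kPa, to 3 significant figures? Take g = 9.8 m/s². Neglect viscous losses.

P₂ ≈ 325 kPa

Mass conservation (A₁v₁ = A₂v₂) gives v₂ = 2.16 × 241/16.6 = 31.3 m/s.
Energy conservation along the streamline gives P₂ = P₁ − ½ρ(v₂² − v₁²) − ρg(h₂ − h₁).
P₂ = 786000 + ½·812·(2.16² − 31.3²) − 812·9.8·(+8.37) = 786000 + (-395000) − (66600) = 325000 Pa.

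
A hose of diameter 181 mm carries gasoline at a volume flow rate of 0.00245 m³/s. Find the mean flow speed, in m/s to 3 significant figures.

v ≈ 0.0952 m/s

Q = 0.00245 m³/s = 0.00245 m³/s.
v = Q/A = 0.00245 / 0.0257 = 0.0952 m/s.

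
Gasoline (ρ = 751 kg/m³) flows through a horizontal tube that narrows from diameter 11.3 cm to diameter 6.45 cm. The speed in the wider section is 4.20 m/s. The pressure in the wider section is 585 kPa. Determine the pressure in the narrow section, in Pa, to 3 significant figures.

Mass conservation (A₁v₁ = A₂v₂) gives v₂ = 4.20 × 100/32.7 = 12.9 m/s.
Along the horizontal streamline, P + ½ρv² is constant.
P₂ = P₁ − ½ρ(v₂² − v₁²) = 585000 − ½·751·(12.9² − 4.20²) = 585000 − 55800 = 529000 Pa.

P₂ = 529000 Pa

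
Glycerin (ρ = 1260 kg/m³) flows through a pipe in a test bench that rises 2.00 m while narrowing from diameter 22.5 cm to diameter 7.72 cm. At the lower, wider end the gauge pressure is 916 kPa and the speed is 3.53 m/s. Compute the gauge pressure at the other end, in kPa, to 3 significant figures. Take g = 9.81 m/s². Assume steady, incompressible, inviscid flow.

333 kPa

By continuity, v₂ = v₁·A₁/A₂ = 3.53·(398/46.8) = 30.0 m/s.
Bernoulli: P₁ + ½ρv₁² + ρg h₁ = P₂ + ½ρv₂² + ρg h₂, so P₂ = P₁ + ½ρ(v₁² − v₂²) − ρg(h₂ − h₁).
P₂ = 916000 + ½·1260·(3.53² − 30.0²) − 1260·9.81·(+2.00) = 916000 + (-559000) − (24700) = 333000 Pa.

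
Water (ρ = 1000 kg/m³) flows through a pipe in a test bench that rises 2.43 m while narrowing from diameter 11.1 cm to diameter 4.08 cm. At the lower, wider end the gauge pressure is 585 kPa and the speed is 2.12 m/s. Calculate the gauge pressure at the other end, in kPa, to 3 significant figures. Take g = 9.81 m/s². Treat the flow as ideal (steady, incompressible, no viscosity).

Continuity gives A₁v₁ = A₂v₂, so v₂ = (96.8 cm²)/(13.1 cm²) × 2.12 m/s = 15.7 m/s.
Energy conservation along the streamline gives P₂ = P₁ − ½ρ(v₂² − v₁²) − ρg(h₂ − h₁).
P₂ = 585000 + ½·1000·(2.12² − 15.7²) − 1000·9.81·(+2.43) = 585000 + (-121000) − (23800) = 440000 Pa.

P₂ = 440 kPa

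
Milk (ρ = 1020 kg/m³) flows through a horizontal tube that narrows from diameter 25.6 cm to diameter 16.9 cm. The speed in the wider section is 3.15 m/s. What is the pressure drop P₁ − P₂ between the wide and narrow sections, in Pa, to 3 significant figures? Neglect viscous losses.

ΔP = 21600 Pa

Continuity gives A₁v₁ = A₂v₂, so v₂ = (515 cm²)/(224 cm²) × 3.15 m/s = 7.23 m/s.
With no height change, Bernoulli's equation is P₁ + ½ρv₁² = P₂ + ½ρv₂².
P₁ − P₂ = ½·1020·(7.23² − 3.15²) = ½·1020·42.3 = 21600 Pa.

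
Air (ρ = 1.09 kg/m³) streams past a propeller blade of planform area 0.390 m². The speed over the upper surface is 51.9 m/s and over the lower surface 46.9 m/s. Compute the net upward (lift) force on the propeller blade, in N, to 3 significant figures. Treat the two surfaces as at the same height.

F = 105 N

The faster flow above has the lower pressure; Bernoulli (same height) gives ΔP = ½ρ(v_up² − v_low²).
ΔP = ½·1.09·(51.9² − 46.9²) = 269 Pa.
Lift = ΔP · A = 269 × 0.390 = 105 N.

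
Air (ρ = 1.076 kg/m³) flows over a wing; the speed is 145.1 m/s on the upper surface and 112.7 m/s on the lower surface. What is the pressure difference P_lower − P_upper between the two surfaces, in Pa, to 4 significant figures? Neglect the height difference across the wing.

ΔP ≈ 4494 Pa

With negligible Δh, P + ½ρv² is constant, so P_low − P_up = ½ρ(v_up² − v_low²).
ΔP = ½·1.076·(145.1² − 112.7²) = 4494 Pa.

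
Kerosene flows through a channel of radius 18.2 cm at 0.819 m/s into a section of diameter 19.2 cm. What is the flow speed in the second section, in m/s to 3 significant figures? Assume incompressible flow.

v₂ ≈ 2.94 m/s

The volume flow rate is constant, so v₂ = (A₁/A₂)v₁ = (1040/290)·0.819 = 2.94 m/s.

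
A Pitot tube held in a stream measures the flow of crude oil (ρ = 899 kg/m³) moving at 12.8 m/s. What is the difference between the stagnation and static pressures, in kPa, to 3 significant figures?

ΔP ≈ 73.6 kPa

At the stagnation point the flow is brought to rest, so Bernoulli gives P_stag − P_static = ½ρv².
ΔP = ½·899·12.8² = 73600 Pa.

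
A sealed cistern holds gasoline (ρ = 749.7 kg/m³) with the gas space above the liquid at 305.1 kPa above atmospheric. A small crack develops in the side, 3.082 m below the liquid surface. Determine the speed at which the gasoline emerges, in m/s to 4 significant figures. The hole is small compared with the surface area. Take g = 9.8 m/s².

Take point 1 at the surface (v₁ ≈ 0) and point 2 at the hole (at atmospheric pressure). Bernoulli: P₁ + ρg h = P_atm + ½ρv₂².
With P₁ − P_atm = 305100 Pa, v₂ = √(2gh + 2ΔP/ρ) = √(2·9.8·3.082 + 2·305100/749.7) = 29.57 m/s.

v = 29.57 m/s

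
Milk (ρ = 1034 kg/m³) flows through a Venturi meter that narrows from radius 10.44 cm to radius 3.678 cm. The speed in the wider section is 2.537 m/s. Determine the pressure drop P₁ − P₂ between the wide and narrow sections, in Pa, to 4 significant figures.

212700 Pa

Mass conservation (A₁v₁ = A₂v₂) gives v₂ = 2.537 × 342.4/42.50 = 20.44 m/s.
With no height change, Bernoulli's equation is P₁ + ½ρv₁² = P₂ + ½ρv₂².
P₁ − P₂ = ½·1034·(20.44² − 2.537²) = ½·1034·411.4 = 212700 Pa.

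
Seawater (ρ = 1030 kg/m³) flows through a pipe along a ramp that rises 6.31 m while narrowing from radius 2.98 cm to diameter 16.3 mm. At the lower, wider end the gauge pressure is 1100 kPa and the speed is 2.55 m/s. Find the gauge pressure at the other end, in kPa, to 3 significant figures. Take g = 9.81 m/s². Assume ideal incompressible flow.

P₂ ≈ 441 kPa

By continuity, v₂ = v₁·A₁/A₂ = 2.55·(27.9/2.09) = 34.1 m/s.
Applying Bernoulli between the two ends and solving for P₂: P₂ = P₁ + ½ρ(v₁² − v₂²) − ρgΔh.
P₂ = 1100000 + ½·1030·(2.55² − 34.1²) − 1030·9.81·(+6.31) = 1100000 + (-595000) − (63800) = 441000 Pa.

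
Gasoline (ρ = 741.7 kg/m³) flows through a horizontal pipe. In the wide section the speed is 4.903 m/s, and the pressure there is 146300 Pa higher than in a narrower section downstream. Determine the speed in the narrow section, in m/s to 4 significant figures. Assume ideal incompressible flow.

With h₁ = h₂, rearranging Bernoulli gives v₂ = √(v₁² + 2ΔP/ρ).
v₂ = √(4.903² + 2·146300/741.7) = √(24.04 + 394.5) = 20.46 m/s.

20.46 m/s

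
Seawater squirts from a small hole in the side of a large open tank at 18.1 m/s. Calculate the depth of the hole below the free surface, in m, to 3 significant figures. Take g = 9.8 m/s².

Torricelli: v = √(2gh), so h = v²/(2g).
h = 18.1²/(2·9.8) = 328/19.60 = 16.7 m.

h ≈ 16.7 m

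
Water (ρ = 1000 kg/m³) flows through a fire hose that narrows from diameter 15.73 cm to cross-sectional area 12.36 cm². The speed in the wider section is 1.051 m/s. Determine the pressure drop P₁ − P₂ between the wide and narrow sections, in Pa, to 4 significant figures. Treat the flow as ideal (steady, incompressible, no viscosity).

ΔP ≈ 136000 Pa

Mass conservation (A₁v₁ = A₂v₂) gives v₂ = 1.051 × 194.3/12.36 = 16.52 m/s.
Bernoulli (h₁ = h₂): P₁ − P₂ = ½ρ(v₂² − v₁²).
P₁ − P₂ = ½·1000·(16.52² − 1.051²) = ½·1000·272.0 = 136000 Pa.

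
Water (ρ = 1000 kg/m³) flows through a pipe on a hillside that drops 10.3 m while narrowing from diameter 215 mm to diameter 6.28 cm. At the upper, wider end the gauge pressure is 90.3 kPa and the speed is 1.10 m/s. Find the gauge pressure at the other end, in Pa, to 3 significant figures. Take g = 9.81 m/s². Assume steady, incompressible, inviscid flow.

P₂ = 109000 Pa

Continuity gives A₁v₁ = A₂v₂, so v₂ = (363 cm²)/(31.0 cm²) × 1.10 m/s = 12.9 m/s.
Bernoulli: P₁ + ½ρv₁² + ρg h₁ = P₂ + ½ρv₂² + ρg h₂, so P₂ = P₁ + ½ρ(v₁² − v₂²) − ρg(h₂ − h₁).
P₂ = 90300 + ½·1000·(1.10² − 12.9²) − 1000·9.81·(−10.3) = 90300 + (-82500) − (-101000) = 109000 Pa.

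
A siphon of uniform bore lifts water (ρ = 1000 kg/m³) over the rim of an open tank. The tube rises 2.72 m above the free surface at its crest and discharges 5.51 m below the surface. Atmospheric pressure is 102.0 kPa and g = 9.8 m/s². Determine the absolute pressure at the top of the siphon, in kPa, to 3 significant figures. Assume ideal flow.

P_top ≈ 21.3 kPa

From the surface to the outlet (both open to atmosphere, surface at rest): v = √(2g·h_out) = √(2·9.8·5.51) = 10.4 m/s.
Continuity keeps v the same throughout the tube; from surface to crest, P_atm + 0 = P_top + ½ρv² + ρg·h_top.
P_top = 102000 − ½·1000·10.4² − 1000·9.8·2.72 = 21300 Pa.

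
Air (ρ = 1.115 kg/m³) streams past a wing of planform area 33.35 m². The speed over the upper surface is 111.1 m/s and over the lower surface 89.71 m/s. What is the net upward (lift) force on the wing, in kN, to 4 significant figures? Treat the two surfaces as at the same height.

79.86 kN

From P + ½ρv² = const at equal height, P_low − P_up = ½ρ(v_up² − v_low²).
ΔP = ½·1.115·(111.1² − 89.71²) = 2395 Pa.
Lift = ΔP · A = 2395 × 33.35 = 79860 N.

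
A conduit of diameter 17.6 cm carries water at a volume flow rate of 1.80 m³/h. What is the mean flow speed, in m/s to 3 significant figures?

Q = 1.80 m³/h = 0.000500 m³/s.
v = Q/A = 0.000500 / 0.0243 = 0.0206 m/s.

v ≈ 0.0206 m/s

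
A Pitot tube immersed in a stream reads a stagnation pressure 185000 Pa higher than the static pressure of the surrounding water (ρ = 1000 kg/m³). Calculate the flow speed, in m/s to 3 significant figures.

The dynamic pressure equals the rise in static pressure at the stagnation point: ΔP = ½ρv².
v = √(2ΔP/ρ) = √(2·185000/1000) = 19.2 m/s.

19.2 m/s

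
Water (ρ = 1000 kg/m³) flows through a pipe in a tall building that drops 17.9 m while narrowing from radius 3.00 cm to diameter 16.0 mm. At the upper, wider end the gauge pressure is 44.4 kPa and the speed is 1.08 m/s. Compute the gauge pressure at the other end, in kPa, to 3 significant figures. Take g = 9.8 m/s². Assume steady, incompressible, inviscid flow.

P₂ ≈ 105 kPa

Continuity gives A₁v₁ = A₂v₂, so v₂ = (28.3 cm²)/(2.01 cm²) × 1.08 m/s = 15.2 m/s.
Energy conservation along the streamline gives P₂ = P₁ − ½ρ(v₂² − v₁²) − ρg(h₂ − h₁).
P₂ = 44400 + ½·1000·(1.08² − 15.2²) − 1000·9.8·(−17.9) = 44400 + (-115000) − (-175000) = 105000 Pa.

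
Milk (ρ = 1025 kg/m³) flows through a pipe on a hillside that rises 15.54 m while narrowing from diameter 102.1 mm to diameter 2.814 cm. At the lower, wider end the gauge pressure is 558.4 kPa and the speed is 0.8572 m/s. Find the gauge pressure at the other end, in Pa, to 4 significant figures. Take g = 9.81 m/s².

337300 Pa

Continuity gives A₁v₁ = A₂v₂, so v₂ = (81.87 cm²)/(6.219 cm²) × 0.8572 m/s = 11.28 m/s.
Applying Bernoulli between the two ends and solving for P₂: P₂ = P₁ + ½ρ(v₁² − v₂²) − ρgΔh.
P₂ = 558400 + ½·1025·(0.8572² − 11.28²) − 1025·9.81·(+15.54) = 558400 + (-64890) − (156300) = 337300 Pa.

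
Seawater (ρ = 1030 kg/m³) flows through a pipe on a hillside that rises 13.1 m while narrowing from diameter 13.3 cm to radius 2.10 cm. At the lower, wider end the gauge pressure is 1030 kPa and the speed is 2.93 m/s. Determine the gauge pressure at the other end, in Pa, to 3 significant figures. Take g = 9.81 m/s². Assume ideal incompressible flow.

Continuity gives A₁v₁ = A₂v₂, so v₂ = (139 cm²)/(13.9 cm²) × 2.93 m/s = 29.4 m/s.
Applying Bernoulli between the two ends and solving for P₂: P₂ = P₁ + ½ρ(v₁² − v₂²) − ρgΔh.
P₂ = 1030000 + ½·1030·(2.93² − 29.4²) − 1030·9.81·(+13.1) = 1030000 + (-440000) − (132000) = 457000 Pa.

P₂ ≈ 457000 Pa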